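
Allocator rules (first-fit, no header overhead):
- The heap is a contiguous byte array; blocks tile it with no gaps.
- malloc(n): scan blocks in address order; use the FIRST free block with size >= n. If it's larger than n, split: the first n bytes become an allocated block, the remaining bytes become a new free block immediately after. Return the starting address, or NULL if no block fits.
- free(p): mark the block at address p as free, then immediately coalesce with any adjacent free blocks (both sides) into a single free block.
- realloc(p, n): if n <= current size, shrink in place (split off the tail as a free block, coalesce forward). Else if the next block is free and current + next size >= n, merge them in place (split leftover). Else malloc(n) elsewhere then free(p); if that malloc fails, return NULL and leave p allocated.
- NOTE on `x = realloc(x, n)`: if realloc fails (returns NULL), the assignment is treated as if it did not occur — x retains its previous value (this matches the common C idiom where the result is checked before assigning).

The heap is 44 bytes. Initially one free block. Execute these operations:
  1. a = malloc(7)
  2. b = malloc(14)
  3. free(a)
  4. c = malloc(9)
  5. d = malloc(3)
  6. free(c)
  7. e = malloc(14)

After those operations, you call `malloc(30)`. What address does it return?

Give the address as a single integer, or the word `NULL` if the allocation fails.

Op 1: a = malloc(7) -> a = 0; heap: [0-6 ALLOC][7-43 FREE]
Op 2: b = malloc(14) -> b = 7; heap: [0-6 ALLOC][7-20 ALLOC][21-43 FREE]
Op 3: free(a) -> (freed a); heap: [0-6 FREE][7-20 ALLOC][21-43 FREE]
Op 4: c = malloc(9) -> c = 21; heap: [0-6 FREE][7-20 ALLOC][21-29 ALLOC][30-43 FREE]
Op 5: d = malloc(3) -> d = 0; heap: [0-2 ALLOC][3-6 FREE][7-20 ALLOC][21-29 ALLOC][30-43 FREE]
Op 6: free(c) -> (freed c); heap: [0-2 ALLOC][3-6 FREE][7-20 ALLOC][21-43 FREE]
Op 7: e = malloc(14) -> e = 21; heap: [0-2 ALLOC][3-6 FREE][7-20 ALLOC][21-34 ALLOC][35-43 FREE]
malloc(30): first-fit scan over [0-2 ALLOC][3-6 FREE][7-20 ALLOC][21-34 ALLOC][35-43 FREE] -> NULL

Answer: NULL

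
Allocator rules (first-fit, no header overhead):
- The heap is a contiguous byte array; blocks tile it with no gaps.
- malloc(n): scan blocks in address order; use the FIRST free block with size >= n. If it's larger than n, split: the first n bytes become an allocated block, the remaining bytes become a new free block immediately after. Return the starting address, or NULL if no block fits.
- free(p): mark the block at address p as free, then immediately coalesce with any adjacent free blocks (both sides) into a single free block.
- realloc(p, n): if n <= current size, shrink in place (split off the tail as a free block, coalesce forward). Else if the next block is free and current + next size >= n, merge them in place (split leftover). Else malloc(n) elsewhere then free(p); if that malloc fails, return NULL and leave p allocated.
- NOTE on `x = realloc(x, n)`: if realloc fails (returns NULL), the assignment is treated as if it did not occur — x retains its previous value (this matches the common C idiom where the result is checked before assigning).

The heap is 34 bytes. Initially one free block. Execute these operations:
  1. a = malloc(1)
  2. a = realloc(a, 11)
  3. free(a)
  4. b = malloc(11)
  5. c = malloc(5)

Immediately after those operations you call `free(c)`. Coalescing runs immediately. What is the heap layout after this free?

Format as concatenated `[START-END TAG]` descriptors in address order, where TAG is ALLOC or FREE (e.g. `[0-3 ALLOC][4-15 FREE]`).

Answer: [0-10 ALLOC][11-33 FREE]

Derivation:
Op 1: a = malloc(1) -> a = 0; heap: [0-0 ALLOC][1-33 FREE]
Op 2: a = realloc(a, 11) -> a = 0; heap: [0-10 ALLOC][11-33 FREE]
Op 3: free(a) -> (freed a); heap: [0-33 FREE]
Op 4: b = malloc(11) -> b = 0; heap: [0-10 ALLOC][11-33 FREE]
Op 5: c = malloc(5) -> c = 11; heap: [0-10 ALLOC][11-15 ALLOC][16-33 FREE]
free(c): c = 11 -> block [11-15 ALLOC]; mark free, coalesce with adjacent free neighbors -> [0-10 ALLOC][11-33 FREE]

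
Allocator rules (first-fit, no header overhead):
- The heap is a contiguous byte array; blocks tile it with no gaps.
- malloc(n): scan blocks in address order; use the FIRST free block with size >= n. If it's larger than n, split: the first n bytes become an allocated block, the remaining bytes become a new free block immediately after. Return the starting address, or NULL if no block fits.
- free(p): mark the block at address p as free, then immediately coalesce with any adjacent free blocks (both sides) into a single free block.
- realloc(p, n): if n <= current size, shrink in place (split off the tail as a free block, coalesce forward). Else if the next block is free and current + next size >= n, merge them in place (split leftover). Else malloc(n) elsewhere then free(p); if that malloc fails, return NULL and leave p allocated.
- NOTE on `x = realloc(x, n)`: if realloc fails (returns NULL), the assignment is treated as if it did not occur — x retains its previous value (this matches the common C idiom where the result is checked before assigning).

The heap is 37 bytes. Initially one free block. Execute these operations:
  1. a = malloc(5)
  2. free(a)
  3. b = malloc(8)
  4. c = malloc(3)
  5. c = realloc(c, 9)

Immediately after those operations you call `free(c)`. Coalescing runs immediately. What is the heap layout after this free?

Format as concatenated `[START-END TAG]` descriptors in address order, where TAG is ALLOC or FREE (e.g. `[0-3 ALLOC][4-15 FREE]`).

Op 1: a = malloc(5) -> a = 0; heap: [0-4 ALLOC][5-36 FREE]
Op 2: free(a) -> (freed a); heap: [0-36 FREE]
Op 3: b = malloc(8) -> b = 0; heap: [0-7 ALLOC][8-36 FREE]
Op 4: c = malloc(3) -> c = 8; heap: [0-7 ALLOC][8-10 ALLOC][11-36 FREE]
Op 5: c = realloc(c, 9) -> c = 8; heap: [0-7 ALLOC][8-16 ALLOC][17-36 FREE]
free(c): c = 8 -> block [8-16 ALLOC]; mark free, coalesce with adjacent free neighbors -> [0-7 ALLOC][8-36 FREE]

Answer: [0-7 ALLOC][8-36 FREE]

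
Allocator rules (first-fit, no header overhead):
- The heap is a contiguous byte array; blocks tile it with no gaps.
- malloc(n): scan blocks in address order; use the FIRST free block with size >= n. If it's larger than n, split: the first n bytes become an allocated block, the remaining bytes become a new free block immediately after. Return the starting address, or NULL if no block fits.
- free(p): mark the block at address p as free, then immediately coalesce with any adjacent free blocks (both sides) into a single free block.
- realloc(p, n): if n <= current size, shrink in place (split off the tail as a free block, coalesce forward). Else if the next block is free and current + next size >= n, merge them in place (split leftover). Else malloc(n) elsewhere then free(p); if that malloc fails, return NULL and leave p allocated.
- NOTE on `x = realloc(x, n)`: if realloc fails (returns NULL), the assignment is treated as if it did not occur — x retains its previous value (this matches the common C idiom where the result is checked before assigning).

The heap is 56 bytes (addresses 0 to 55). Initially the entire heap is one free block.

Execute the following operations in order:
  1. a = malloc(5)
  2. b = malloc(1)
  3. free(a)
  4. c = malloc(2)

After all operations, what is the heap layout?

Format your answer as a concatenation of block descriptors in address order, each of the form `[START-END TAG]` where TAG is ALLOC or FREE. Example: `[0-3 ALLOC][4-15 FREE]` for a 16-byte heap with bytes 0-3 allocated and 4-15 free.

Op 1: a = malloc(5) -> a = 0; heap: [0-4 ALLOC][5-55 FREE]
Op 2: b = malloc(1) -> b = 5; heap: [0-4 ALLOC][5-5 ALLOC][6-55 FREE]
Op 3: free(a) -> (freed a); heap: [0-4 FREE][5-5 ALLOC][6-55 FREE]
Op 4: c = malloc(2) -> c = 0; heap: [0-1 ALLOC][2-4 FREE][5-5 ALLOC][6-55 FREE]

Answer: [0-1 ALLOC][2-4 FREE][5-5 ALLOC][6-55 FREE]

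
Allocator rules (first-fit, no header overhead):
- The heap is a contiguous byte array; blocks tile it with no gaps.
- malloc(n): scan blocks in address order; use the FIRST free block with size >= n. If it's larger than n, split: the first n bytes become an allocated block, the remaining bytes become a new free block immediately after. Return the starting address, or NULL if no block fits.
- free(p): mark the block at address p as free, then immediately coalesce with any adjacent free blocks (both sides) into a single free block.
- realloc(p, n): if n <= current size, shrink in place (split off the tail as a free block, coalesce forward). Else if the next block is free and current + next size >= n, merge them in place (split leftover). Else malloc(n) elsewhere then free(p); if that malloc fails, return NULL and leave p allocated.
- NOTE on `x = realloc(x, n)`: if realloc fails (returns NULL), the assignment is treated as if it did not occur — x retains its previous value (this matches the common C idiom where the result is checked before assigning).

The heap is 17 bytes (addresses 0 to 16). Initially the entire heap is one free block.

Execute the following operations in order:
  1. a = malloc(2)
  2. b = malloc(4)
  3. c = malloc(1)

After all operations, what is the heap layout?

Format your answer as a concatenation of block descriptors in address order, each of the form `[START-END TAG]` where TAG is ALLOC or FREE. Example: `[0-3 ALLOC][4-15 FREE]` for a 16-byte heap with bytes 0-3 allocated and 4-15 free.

Answer: [0-1 ALLOC][2-5 ALLOC][6-6 ALLOC][7-16 FREE]

Derivation:
Op 1: a = malloc(2) -> a = 0; heap: [0-1 ALLOC][2-16 FREE]
Op 2: b = malloc(4) -> b = 2; heap: [0-1 ALLOC][2-5 ALLOC][6-16 FREE]
Op 3: c = malloc(1) -> c = 6; heap: [0-1 ALLOC][2-5 ALLOC][6-6 ALLOC][7-16 FREE]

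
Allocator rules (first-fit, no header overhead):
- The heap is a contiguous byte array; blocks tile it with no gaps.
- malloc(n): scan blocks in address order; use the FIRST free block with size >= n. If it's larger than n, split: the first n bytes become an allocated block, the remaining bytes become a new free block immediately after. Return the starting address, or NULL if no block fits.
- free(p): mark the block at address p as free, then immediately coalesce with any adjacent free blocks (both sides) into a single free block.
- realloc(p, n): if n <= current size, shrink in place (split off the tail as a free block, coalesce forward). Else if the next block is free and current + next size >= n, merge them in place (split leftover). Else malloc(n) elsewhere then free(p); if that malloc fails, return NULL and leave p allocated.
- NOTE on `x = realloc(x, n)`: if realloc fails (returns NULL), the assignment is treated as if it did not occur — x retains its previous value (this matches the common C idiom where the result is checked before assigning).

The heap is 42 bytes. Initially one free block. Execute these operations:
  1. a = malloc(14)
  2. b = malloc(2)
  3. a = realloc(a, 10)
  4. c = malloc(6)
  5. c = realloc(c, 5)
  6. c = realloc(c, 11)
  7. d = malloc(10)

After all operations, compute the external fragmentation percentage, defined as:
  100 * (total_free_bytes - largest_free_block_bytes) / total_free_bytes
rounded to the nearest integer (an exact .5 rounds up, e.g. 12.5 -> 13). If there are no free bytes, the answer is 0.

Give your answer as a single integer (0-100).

Answer: 44

Derivation:
Op 1: a = malloc(14) -> a = 0; heap: [0-13 ALLOC][14-41 FREE]
Op 2: b = malloc(2) -> b = 14; heap: [0-13 ALLOC][14-15 ALLOC][16-41 FREE]
Op 3: a = realloc(a, 10) -> a = 0; heap: [0-9 ALLOC][10-13 FREE][14-15 ALLOC][16-41 FREE]
Op 4: c = malloc(6) -> c = 16; heap: [0-9 ALLOC][10-13 FREE][14-15 ALLOC][16-21 ALLOC][22-41 FREE]
Op 5: c = realloc(c, 5) -> c = 16; heap: [0-9 ALLOC][10-13 FREE][14-15 ALLOC][16-20 ALLOC][21-41 FREE]
Op 6: c = realloc(c, 11) -> c = 16; heap: [0-9 ALLOC][10-13 FREE][14-15 ALLOC][16-26 ALLOC][27-41 FREE]
Op 7: d = malloc(10) -> d = 27; heap: [0-9 ALLOC][10-13 FREE][14-15 ALLOC][16-26 ALLOC][27-36 ALLOC][37-41 FREE]
Free blocks: [4 5] total_free=9 largest=5 -> 100*(9-5)/9 = 400/9 ≈ 44.444 -> rounds to 44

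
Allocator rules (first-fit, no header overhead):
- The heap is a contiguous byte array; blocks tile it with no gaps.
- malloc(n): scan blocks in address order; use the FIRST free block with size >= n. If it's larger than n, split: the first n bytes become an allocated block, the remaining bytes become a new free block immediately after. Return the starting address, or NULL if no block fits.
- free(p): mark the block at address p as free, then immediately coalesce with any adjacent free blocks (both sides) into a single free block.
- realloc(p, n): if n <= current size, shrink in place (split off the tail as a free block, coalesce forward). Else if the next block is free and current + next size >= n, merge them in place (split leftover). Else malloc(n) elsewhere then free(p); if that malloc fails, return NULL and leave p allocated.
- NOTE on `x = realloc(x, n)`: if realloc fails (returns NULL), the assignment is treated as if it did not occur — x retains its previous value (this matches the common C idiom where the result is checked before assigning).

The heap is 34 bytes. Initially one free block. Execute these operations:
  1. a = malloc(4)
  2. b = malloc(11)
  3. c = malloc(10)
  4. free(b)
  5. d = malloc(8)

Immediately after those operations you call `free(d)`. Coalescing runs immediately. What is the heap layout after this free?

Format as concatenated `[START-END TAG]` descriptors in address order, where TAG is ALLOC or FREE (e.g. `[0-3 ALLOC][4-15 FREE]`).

Op 1: a = malloc(4) -> a = 0; heap: [0-3 ALLOC][4-33 FREE]
Op 2: b = malloc(11) -> b = 4; heap: [0-3 ALLOC][4-14 ALLOC][15-33 FREE]
Op 3: c = malloc(10) -> c = 15; heap: [0-3 ALLOC][4-14 ALLOC][15-24 ALLOC][25-33 FREE]
Op 4: free(b) -> (freed b); heap: [0-3 ALLOC][4-14 FREE][15-24 ALLOC][25-33 FREE]
Op 5: d = malloc(8) -> d = 4; heap: [0-3 ALLOC][4-11 ALLOC][12-14 FREE][15-24 ALLOC][25-33 FREE]
free(d): d = 4 -> block [4-11 ALLOC]; mark free, coalesce with adjacent free neighbors -> [0-3 ALLOC][4-14 FREE][15-24 ALLOC][25-33 FREE]

Answer: [0-3 ALLOC][4-14 FREE][15-24 ALLOC][25-33 FREE]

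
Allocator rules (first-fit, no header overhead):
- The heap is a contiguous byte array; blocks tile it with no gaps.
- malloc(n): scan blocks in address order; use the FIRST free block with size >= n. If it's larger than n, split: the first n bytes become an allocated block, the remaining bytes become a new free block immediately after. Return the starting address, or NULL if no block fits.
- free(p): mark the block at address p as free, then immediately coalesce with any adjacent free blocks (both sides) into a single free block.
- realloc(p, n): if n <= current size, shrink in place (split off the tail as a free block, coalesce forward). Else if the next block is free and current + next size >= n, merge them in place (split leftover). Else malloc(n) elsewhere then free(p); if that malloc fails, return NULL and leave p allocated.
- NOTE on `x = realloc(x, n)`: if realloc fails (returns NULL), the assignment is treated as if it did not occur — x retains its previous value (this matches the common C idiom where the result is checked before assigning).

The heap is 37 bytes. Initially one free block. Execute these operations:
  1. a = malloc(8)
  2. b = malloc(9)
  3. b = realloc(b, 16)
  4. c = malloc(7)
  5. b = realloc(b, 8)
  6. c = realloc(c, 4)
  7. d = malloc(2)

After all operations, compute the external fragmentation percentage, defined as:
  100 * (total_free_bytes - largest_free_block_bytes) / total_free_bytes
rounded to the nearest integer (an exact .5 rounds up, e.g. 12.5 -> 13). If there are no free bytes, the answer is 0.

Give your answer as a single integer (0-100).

Op 1: a = malloc(8) -> a = 0; heap: [0-7 ALLOC][8-36 FREE]
Op 2: b = malloc(9) -> b = 8; heap: [0-7 ALLOC][8-16 ALLOC][17-36 FREE]
Op 3: b = realloc(b, 16) -> b = 8; heap: [0-7 ALLOC][8-23 ALLOC][24-36 FREE]
Op 4: c = malloc(7) -> c = 24; heap: [0-7 ALLOC][8-23 ALLOC][24-30 ALLOC][31-36 FREE]
Op 5: b = realloc(b, 8) -> b = 8; heap: [0-7 ALLOC][8-15 ALLOC][16-23 FREE][24-30 ALLOC][31-36 FREE]
Op 6: c = realloc(c, 4) -> c = 24; heap: [0-7 ALLOC][8-15 ALLOC][16-23 FREE][24-27 ALLOC][28-36 FREE]
Op 7: d = malloc(2) -> d = 16; heap: [0-7 ALLOC][8-15 ALLOC][16-17 ALLOC][18-23 FREE][24-27 ALLOC][28-36 FREE]
Free blocks: [6 9] total_free=15 largest=9 -> 100*(15-9)/15 = 600/15 = 40

Answer: 40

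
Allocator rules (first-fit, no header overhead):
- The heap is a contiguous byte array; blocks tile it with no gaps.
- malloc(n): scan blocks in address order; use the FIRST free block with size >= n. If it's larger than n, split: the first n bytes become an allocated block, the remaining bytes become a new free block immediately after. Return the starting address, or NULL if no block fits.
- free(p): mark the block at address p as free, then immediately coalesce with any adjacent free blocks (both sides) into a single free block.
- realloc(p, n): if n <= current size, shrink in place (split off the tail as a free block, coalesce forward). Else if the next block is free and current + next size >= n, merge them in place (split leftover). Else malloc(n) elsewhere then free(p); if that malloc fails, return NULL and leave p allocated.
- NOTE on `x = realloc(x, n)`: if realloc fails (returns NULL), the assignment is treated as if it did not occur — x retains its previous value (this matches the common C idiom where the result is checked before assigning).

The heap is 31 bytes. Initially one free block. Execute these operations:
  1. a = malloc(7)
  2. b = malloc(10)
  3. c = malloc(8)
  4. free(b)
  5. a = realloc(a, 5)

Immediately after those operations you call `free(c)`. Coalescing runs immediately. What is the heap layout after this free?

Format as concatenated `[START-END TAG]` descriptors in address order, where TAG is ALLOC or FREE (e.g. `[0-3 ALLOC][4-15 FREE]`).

Op 1: a = malloc(7) -> a = 0; heap: [0-6 ALLOC][7-30 FREE]
Op 2: b = malloc(10) -> b = 7; heap: [0-6 ALLOC][7-16 ALLOC][17-30 FREE]
Op 3: c = malloc(8) -> c = 17; heap: [0-6 ALLOC][7-16 ALLOC][17-24 ALLOC][25-30 FREE]
Op 4: free(b) -> (freed b); heap: [0-6 ALLOC][7-16 FREE][17-24 ALLOC][25-30 FREE]
Op 5: a = realloc(a, 5) -> a = 0; heap: [0-4 ALLOC][5-16 FREE][17-24 ALLOC][25-30 FREE]
free(c): c = 17 -> block [17-24 ALLOC]; mark free, coalesce with adjacent free neighbors -> [0-4 ALLOC][5-30 FREE]

Answer: [0-4 ALLOC][5-30 FREE]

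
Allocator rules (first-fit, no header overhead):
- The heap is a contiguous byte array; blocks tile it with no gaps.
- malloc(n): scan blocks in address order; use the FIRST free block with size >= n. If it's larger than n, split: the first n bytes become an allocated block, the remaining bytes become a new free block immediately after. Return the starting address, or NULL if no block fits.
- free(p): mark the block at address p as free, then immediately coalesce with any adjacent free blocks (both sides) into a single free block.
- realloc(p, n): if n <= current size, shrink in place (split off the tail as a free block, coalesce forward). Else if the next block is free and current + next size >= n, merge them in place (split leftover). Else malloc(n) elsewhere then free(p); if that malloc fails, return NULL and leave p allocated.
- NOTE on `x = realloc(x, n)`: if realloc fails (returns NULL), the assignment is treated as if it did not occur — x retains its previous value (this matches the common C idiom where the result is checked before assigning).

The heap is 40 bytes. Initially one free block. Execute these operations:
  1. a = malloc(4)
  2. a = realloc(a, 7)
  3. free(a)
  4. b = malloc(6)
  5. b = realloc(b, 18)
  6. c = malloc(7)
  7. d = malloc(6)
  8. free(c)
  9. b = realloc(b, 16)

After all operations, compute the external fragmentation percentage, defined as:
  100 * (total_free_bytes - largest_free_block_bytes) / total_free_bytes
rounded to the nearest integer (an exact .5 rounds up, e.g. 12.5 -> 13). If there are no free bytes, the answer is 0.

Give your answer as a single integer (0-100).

Answer: 50

Derivation:
Op 1: a = malloc(4) -> a = 0; heap: [0-3 ALLOC][4-39 FREE]
Op 2: a = realloc(a, 7) -> a = 0; heap: [0-6 ALLOC][7-39 FREE]
Op 3: free(a) -> (freed a); heap: [0-39 FREE]
Op 4: b = malloc(6) -> b = 0; heap: [0-5 ALLOC][6-39 FREE]
Op 5: b = realloc(b, 18) -> b = 0; heap: [0-17 ALLOC][18-39 FREE]
Op 6: c = malloc(7) -> c = 18; heap: [0-17 ALLOC][18-24 ALLOC][25-39 FREE]
Op 7: d = malloc(6) -> d = 25; heap: [0-17 ALLOC][18-24 ALLOC][25-30 ALLOC][31-39 FREE]
Op 8: free(c) -> (freed c); heap: [0-17 ALLOC][18-24 FREE][25-30 ALLOC][31-39 FREE]
Op 9: b = realloc(b, 16) -> b = 0; heap: [0-15 ALLOC][16-24 FREE][25-30 ALLOC][31-39 FREE]
Free blocks: [9 9] total_free=18 largest=9 -> 100*(18-9)/18 = 900/18 = 50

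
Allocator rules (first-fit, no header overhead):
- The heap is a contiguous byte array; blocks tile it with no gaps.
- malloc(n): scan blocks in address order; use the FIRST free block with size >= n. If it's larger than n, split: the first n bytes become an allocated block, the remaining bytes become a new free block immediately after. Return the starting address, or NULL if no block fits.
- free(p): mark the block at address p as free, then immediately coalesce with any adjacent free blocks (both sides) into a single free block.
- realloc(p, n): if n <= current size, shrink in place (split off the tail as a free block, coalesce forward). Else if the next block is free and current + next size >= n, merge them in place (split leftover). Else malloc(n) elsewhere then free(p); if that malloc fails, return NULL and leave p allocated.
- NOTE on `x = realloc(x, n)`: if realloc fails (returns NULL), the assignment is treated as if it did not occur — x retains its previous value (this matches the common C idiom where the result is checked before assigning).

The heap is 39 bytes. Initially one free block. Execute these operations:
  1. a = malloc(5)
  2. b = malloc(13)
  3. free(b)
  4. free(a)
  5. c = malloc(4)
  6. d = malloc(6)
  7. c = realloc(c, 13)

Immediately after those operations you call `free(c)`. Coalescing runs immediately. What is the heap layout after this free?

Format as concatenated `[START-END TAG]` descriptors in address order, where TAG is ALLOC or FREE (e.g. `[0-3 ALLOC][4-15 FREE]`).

Answer: [0-3 FREE][4-9 ALLOC][10-38 FREE]

Derivation:
Op 1: a = malloc(5) -> a = 0; heap: [0-4 ALLOC][5-38 FREE]
Op 2: b = malloc(13) -> b = 5; heap: [0-4 ALLOC][5-17 ALLOC][18-38 FREE]
Op 3: free(b) -> (freed b); heap: [0-4 ALLOC][5-38 FREE]
Op 4: free(a) -> (freed a); heap: [0-38 FREE]
Op 5: c = malloc(4) -> c = 0; heap: [0-3 ALLOC][4-38 FREE]
Op 6: d = malloc(6) -> d = 4; heap: [0-3 ALLOC][4-9 ALLOC][10-38 FREE]
Op 7: c = realloc(c, 13) -> c = 10; heap: [0-3 FREE][4-9 ALLOC][10-22 ALLOC][23-38 FREE]
free(c): c = 10 -> block [10-22 ALLOC]; mark free, coalesce with adjacent free neighbors -> [0-3 FREE][4-9 ALLOC][10-38 FREE]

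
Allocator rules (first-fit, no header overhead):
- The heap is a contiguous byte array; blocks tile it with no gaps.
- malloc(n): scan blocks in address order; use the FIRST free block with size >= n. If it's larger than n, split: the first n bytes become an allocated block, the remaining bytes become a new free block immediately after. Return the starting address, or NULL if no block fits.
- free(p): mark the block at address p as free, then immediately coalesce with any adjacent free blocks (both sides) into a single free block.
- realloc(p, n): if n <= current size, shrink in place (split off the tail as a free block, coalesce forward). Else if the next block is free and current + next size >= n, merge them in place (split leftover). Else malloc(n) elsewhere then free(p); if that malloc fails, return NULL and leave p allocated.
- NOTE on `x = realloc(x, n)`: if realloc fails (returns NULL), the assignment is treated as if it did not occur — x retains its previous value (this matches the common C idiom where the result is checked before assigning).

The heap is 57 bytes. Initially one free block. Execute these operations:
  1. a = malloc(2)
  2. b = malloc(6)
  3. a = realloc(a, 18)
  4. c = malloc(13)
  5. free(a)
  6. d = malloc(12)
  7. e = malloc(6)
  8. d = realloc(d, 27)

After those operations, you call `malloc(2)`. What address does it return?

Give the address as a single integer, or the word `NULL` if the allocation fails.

Op 1: a = malloc(2) -> a = 0; heap: [0-1 ALLOC][2-56 FREE]
Op 2: b = malloc(6) -> b = 2; heap: [0-1 ALLOC][2-7 ALLOC][8-56 FREE]
Op 3: a = realloc(a, 18) -> a = 8; heap: [0-1 FREE][2-7 ALLOC][8-25 ALLOC][26-56 FREE]
Op 4: c = malloc(13) -> c = 26; heap: [0-1 FREE][2-7 ALLOC][8-25 ALLOC][26-38 ALLOC][39-56 FREE]
Op 5: free(a) -> (freed a); heap: [0-1 FREE][2-7 ALLOC][8-25 FREE][26-38 ALLOC][39-56 FREE]
Op 6: d = malloc(12) -> d = 8; heap: [0-1 FREE][2-7 ALLOC][8-19 ALLOC][20-25 FREE][26-38 ALLOC][39-56 FREE]
Op 7: e = malloc(6) -> e = 20; heap: [0-1 FREE][2-7 ALLOC][8-19 ALLOC][20-25 ALLOC][26-38 ALLOC][39-56 FREE]
Op 8: d = realloc(d, 27) -> NULL (d unchanged); heap: [0-1 FREE][2-7 ALLOC][8-19 ALLOC][20-25 ALLOC][26-38 ALLOC][39-56 FREE]
malloc(2): first-fit scan over [0-1 FREE][2-7 ALLOC][8-19 ALLOC][20-25 ALLOC][26-38 ALLOC][39-56 FREE] -> 0

Answer: 0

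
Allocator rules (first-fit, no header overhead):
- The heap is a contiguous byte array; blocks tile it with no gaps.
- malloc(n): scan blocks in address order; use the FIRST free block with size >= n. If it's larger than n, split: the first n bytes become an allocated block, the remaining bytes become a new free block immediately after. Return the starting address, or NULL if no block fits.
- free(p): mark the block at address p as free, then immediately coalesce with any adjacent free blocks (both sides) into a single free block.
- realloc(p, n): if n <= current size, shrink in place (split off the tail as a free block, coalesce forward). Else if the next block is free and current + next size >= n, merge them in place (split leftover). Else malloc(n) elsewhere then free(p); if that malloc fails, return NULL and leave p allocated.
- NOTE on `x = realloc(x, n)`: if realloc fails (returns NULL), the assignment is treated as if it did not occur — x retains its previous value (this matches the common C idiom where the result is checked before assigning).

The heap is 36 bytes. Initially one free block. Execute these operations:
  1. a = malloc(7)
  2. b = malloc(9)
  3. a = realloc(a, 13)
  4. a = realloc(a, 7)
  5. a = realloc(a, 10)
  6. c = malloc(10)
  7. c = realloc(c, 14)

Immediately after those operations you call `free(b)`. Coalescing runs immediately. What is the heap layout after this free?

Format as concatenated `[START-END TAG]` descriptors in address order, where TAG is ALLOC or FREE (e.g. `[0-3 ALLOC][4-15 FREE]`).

Op 1: a = malloc(7) -> a = 0; heap: [0-6 ALLOC][7-35 FREE]
Op 2: b = malloc(9) -> b = 7; heap: [0-6 ALLOC][7-15 ALLOC][16-35 FREE]
Op 3: a = realloc(a, 13) -> a = 16; heap: [0-6 FREE][7-15 ALLOC][16-28 ALLOC][29-35 FREE]
Op 4: a = realloc(a, 7) -> a = 16; heap: [0-6 FREE][7-15 ALLOC][16-22 ALLOC][23-35 FREE]
Op 5: a = realloc(a, 10) -> a = 16; heap: [0-6 FREE][7-15 ALLOC][16-25 ALLOC][26-35 FREE]
Op 6: c = malloc(10) -> c = 26; heap: [0-6 FREE][7-15 ALLOC][16-25 ALLOC][26-35 ALLOC]
Op 7: c = realloc(c, 14) -> NULL (c unchanged); heap: [0-6 FREE][7-15 ALLOC][16-25 ALLOC][26-35 ALLOC]
free(b): b = 7 -> block [7-15 ALLOC]; mark free, coalesce with adjacent free neighbors -> [0-15 FREE][16-25 ALLOC][26-35 ALLOC]

Answer: [0-15 FREE][16-25 ALLOC][26-35 ALLOC]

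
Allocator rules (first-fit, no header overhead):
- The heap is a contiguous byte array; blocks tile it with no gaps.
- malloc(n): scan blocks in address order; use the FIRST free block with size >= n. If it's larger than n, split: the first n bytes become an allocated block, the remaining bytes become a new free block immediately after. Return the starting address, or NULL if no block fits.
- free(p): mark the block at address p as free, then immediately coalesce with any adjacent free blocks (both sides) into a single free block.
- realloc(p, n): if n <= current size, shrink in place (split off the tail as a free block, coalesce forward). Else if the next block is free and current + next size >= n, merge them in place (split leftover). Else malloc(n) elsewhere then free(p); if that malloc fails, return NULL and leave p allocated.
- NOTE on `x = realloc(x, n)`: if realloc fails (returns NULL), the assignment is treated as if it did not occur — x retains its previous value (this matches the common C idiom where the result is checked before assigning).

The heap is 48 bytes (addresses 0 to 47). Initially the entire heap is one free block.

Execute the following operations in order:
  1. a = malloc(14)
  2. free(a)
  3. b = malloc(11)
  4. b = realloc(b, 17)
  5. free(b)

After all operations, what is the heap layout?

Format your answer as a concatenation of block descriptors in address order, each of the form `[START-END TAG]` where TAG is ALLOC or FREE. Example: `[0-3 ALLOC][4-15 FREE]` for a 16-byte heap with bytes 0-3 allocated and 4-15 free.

Op 1: a = malloc(14) -> a = 0; heap: [0-13 ALLOC][14-47 FREE]
Op 2: free(a) -> (freed a); heap: [0-47 FREE]
Op 3: b = malloc(11) -> b = 0; heap: [0-10 ALLOC][11-47 FREE]
Op 4: b = realloc(b, 17) -> b = 0; heap: [0-16 ALLOC][17-47 FREE]
Op 5: free(b) -> (freed b); heap: [0-47 FREE]

Answer: [0-47 FREE]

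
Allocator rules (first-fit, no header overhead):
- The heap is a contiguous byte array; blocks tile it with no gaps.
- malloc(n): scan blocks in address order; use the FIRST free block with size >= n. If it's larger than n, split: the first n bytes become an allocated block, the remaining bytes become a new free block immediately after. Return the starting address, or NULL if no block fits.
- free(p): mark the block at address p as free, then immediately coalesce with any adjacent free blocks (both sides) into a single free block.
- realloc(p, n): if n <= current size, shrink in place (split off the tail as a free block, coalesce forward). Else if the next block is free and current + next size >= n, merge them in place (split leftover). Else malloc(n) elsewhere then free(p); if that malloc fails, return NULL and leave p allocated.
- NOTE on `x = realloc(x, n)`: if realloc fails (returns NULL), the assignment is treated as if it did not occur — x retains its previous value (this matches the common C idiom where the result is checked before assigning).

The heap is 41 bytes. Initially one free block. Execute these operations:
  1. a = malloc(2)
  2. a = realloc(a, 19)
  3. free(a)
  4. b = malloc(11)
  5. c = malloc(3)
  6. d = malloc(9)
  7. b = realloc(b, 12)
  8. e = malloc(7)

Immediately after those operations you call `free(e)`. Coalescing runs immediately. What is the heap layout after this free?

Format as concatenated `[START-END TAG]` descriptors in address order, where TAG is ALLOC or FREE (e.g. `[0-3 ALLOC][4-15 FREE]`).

Op 1: a = malloc(2) -> a = 0; heap: [0-1 ALLOC][2-40 FREE]
Op 2: a = realloc(a, 19) -> a = 0; heap: [0-18 ALLOC][19-40 FREE]
Op 3: free(a) -> (freed a); heap: [0-40 FREE]
Op 4: b = malloc(11) -> b = 0; heap: [0-10 ALLOC][11-40 FREE]
Op 5: c = malloc(3) -> c = 11; heap: [0-10 ALLOC][11-13 ALLOC][14-40 FREE]
Op 6: d = malloc(9) -> d = 14; heap: [0-10 ALLOC][11-13 ALLOC][14-22 ALLOC][23-40 FREE]
Op 7: b = realloc(b, 12) -> b = 23; heap: [0-10 FREE][11-13 ALLOC][14-22 ALLOC][23-34 ALLOC][35-40 FREE]
Op 8: e = malloc(7) -> e = 0; heap: [0-6 ALLOC][7-10 FREE][11-13 ALLOC][14-22 ALLOC][23-34 ALLOC][35-40 FREE]
free(e): e = 0 -> block [0-6 ALLOC]; mark free, coalesce with adjacent free neighbors -> [0-10 FREE][11-13 ALLOC][14-22 ALLOC][23-34 ALLOC][35-40 FREE]

Answer: [0-10 FREE][11-13 ALLOC][14-22 ALLOC][23-34 ALLOC][35-40 FREE]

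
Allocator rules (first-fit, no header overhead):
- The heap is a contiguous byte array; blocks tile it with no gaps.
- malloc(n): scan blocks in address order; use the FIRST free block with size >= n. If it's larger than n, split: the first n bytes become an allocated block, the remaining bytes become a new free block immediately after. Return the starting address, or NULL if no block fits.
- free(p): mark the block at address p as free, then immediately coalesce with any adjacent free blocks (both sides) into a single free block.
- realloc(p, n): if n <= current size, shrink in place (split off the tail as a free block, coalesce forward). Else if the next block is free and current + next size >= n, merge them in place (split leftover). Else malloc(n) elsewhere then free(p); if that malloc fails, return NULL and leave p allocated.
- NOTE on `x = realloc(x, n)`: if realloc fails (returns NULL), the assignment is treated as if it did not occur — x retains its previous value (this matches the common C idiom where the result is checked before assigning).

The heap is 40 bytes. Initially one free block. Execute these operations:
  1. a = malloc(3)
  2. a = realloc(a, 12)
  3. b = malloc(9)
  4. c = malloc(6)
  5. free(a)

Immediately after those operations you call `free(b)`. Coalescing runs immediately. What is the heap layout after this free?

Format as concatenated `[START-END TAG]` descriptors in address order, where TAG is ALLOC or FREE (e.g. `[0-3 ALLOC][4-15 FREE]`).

Op 1: a = malloc(3) -> a = 0; heap: [0-2 ALLOC][3-39 FREE]
Op 2: a = realloc(a, 12) -> a = 0; heap: [0-11 ALLOC][12-39 FREE]
Op 3: b = malloc(9) -> b = 12; heap: [0-11 ALLOC][12-20 ALLOC][21-39 FREE]
Op 4: c = malloc(6) -> c = 21; heap: [0-11 ALLOC][12-20 ALLOC][21-26 ALLOC][27-39 FREE]
Op 5: free(a) -> (freed a); heap: [0-11 FREE][12-20 ALLOC][21-26 ALLOC][27-39 FREE]
free(b): b = 12 -> block [12-20 ALLOC]; mark free, coalesce with adjacent free neighbors -> [0-20 FREE][21-26 ALLOC][27-39 FREE]

Answer: [0-20 FREE][21-26 ALLOC][27-39 FREE]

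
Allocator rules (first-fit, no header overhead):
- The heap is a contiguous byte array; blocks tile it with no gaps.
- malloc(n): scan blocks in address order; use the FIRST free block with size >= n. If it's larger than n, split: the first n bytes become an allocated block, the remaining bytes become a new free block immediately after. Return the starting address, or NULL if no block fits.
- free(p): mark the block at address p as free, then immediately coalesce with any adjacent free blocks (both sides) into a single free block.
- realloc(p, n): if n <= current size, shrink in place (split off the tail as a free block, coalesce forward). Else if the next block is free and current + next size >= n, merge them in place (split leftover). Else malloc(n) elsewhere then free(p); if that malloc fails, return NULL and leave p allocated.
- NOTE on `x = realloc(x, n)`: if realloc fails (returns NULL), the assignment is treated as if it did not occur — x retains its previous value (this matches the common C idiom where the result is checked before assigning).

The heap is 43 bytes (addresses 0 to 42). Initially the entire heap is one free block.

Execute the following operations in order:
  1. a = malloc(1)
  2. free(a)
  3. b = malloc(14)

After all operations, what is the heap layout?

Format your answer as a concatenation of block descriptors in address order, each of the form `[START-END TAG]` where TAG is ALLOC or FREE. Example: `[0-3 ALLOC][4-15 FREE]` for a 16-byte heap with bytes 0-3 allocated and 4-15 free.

Answer: [0-13 ALLOC][14-42 FREE]

Derivation:
Op 1: a = malloc(1) -> a = 0; heap: [0-0 ALLOC][1-42 FREE]
Op 2: free(a) -> (freed a); heap: [0-42 FREE]
Op 3: b = malloc(14) -> b = 0; heap: [0-13 ALLOC][14-42 FREE]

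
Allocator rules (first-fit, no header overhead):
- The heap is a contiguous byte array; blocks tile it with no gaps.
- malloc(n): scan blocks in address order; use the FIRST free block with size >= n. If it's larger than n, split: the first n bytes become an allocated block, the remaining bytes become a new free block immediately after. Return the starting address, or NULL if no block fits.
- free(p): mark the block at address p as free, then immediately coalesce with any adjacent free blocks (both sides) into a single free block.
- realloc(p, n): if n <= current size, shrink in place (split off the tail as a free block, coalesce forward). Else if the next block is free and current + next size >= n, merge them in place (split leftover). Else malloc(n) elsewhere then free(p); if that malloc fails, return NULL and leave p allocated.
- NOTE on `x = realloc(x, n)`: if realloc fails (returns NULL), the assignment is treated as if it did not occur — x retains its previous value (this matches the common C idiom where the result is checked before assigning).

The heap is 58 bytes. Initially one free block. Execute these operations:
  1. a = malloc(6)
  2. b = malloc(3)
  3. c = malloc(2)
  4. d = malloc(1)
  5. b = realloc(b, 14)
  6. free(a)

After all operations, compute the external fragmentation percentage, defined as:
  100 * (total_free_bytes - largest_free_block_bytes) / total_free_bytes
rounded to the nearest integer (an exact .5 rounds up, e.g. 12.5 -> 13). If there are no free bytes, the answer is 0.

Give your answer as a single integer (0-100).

Op 1: a = malloc(6) -> a = 0; heap: [0-5 ALLOC][6-57 FREE]
Op 2: b = malloc(3) -> b = 6; heap: [0-5 ALLOC][6-8 ALLOC][9-57 FREE]
Op 3: c = malloc(2) -> c = 9; heap: [0-5 ALLOC][6-8 ALLOC][9-10 ALLOC][11-57 FREE]
Op 4: d = malloc(1) -> d = 11; heap: [0-5 ALLOC][6-8 ALLOC][9-10 ALLOC][11-11 ALLOC][12-57 FREE]
Op 5: b = realloc(b, 14) -> b = 12; heap: [0-5 ALLOC][6-8 FREE][9-10 ALLOC][11-11 ALLOC][12-25 ALLOC][26-57 FREE]
Op 6: free(a) -> (freed a); heap: [0-8 FREE][9-10 ALLOC][11-11 ALLOC][12-25 ALLOC][26-57 FREE]
Free blocks: [9 32] total_free=41 largest=32 -> 100*(41-32)/41 = 900/41 ≈ 21.951 -> rounds to 22

Answer: 22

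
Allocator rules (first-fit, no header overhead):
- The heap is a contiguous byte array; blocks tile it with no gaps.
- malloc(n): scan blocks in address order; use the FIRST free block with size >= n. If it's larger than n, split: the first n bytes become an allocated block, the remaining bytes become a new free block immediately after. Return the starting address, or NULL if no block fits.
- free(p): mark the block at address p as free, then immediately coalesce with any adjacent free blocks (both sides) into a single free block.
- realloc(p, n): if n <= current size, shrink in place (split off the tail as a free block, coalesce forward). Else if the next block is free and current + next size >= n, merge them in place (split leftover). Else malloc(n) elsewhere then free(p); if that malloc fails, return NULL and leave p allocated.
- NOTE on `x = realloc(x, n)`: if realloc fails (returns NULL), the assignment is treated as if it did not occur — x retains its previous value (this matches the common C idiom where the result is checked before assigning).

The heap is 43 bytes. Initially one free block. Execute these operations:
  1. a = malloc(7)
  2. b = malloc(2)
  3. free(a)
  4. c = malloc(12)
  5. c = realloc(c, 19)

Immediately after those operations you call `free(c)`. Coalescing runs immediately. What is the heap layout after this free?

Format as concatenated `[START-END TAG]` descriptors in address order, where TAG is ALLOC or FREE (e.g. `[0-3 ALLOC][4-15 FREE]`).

Op 1: a = malloc(7) -> a = 0; heap: [0-6 ALLOC][7-42 FREE]
Op 2: b = malloc(2) -> b = 7; heap: [0-6 ALLOC][7-8 ALLOC][9-42 FREE]
Op 3: free(a) -> (freed a); heap: [0-6 FREE][7-8 ALLOC][9-42 FREE]
Op 4: c = malloc(12) -> c = 9; heap: [0-6 FREE][7-8 ALLOC][9-20 ALLOC][21-42 FREE]
Op 5: c = realloc(c, 19) -> c = 9; heap: [0-6 FREE][7-8 ALLOC][9-27 ALLOC][28-42 FREE]
free(c): c = 9 -> block [9-27 ALLOC]; mark free, coalesce with adjacent free neighbors -> [0-6 FREE][7-8 ALLOC][9-42 FREE]

Answer: [0-6 FREE][7-8 ALLOC][9-42 FREE]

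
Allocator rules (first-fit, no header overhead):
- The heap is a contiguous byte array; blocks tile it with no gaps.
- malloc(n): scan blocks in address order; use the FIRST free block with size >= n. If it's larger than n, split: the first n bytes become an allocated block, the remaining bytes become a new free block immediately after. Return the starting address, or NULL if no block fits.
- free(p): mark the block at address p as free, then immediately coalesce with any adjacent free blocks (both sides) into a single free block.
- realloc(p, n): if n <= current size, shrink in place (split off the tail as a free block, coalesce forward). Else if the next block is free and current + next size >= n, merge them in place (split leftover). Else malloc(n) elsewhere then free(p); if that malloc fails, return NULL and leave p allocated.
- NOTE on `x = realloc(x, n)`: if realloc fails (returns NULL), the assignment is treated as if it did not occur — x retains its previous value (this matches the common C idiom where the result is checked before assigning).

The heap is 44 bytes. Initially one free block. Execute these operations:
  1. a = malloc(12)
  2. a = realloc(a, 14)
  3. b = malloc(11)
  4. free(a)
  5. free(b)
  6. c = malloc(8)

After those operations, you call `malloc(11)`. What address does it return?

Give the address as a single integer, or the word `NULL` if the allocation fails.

Answer: 8

Derivation:
Op 1: a = malloc(12) -> a = 0; heap: [0-11 ALLOC][12-43 FREE]
Op 2: a = realloc(a, 14) -> a = 0; heap: [0-13 ALLOC][14-43 FREE]
Op 3: b = malloc(11) -> b = 14; heap: [0-13 ALLOC][14-24 ALLOC][25-43 FREE]
Op 4: free(a) -> (freed a); heap: [0-13 FREE][14-24 ALLOC][25-43 FREE]
Op 5: free(b) -> (freed b); heap: [0-43 FREE]
Op 6: c = malloc(8) -> c = 0; heap: [0-7 ALLOC][8-43 FREE]
malloc(11): first-fit scan over [0-7 ALLOC][8-43 FREE] -> 8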